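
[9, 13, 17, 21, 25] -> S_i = 9 + 4*i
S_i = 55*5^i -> [55, 275, 1375, 6875, 34375]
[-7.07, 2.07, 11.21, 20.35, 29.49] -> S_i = -7.07 + 9.14*i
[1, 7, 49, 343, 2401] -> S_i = 1*7^i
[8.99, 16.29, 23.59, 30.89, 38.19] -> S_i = 8.99 + 7.30*i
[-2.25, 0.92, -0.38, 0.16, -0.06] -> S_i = -2.25*(-0.41)^i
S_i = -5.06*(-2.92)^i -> [-5.06, 14.78, -43.14, 125.98, -367.86]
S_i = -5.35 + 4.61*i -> [-5.35, -0.74, 3.87, 8.48, 13.09]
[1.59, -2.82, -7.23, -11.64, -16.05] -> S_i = 1.59 + -4.41*i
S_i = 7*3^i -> [7, 21, 63, 189, 567]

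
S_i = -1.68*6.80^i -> [-1.68, -11.42, -77.68, -528.25, -3592.07]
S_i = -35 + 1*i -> [-35, -34, -33, -32, -31]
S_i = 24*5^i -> [24, 120, 600, 3000, 15000]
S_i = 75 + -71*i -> [75, 4, -67, -138, -209]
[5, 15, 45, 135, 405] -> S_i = 5*3^i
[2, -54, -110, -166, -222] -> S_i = 2 + -56*i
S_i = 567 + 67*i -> [567, 634, 701, 768, 835]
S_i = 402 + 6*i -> [402, 408, 414, 420, 426]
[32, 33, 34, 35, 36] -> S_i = 32 + 1*i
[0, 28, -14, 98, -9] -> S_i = Random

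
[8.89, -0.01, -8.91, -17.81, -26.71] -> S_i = 8.89 + -8.90*i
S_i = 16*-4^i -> [16, -64, 256, -1024, 4096]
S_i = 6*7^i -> [6, 42, 294, 2058, 14406]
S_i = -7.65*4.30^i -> [-7.65, -32.9, -141.45, -608.23, -2615.38]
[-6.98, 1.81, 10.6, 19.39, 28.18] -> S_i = -6.98 + 8.79*i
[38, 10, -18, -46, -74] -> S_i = 38 + -28*i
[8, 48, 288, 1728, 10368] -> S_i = 8*6^i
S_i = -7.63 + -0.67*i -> [-7.63, -8.3, -8.97, -9.64, -10.31]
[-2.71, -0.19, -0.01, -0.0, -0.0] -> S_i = -2.71*0.07^i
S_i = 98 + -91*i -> [98, 7, -84, -175, -266]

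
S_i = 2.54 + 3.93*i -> [2.54, 6.47, 10.4, 14.33, 18.26]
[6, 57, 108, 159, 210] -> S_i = 6 + 51*i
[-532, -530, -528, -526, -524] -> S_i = -532 + 2*i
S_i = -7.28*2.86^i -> [-7.28, -20.82, -59.55, -170.31, -487.07]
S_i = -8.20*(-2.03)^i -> [-8.2, 16.65, -33.79, 68.6, -139.25]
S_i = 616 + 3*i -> [616, 619, 622, 625, 628]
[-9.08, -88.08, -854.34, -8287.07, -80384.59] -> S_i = -9.08*9.70^i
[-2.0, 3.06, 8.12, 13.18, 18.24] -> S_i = -2.00 + 5.06*i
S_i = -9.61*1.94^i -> [-9.61, -18.64, -36.17, -70.17, -136.12]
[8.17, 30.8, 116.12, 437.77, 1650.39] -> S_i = 8.17*3.77^i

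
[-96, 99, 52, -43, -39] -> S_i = Random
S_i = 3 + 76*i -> [3, 79, 155, 231, 307]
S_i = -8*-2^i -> [-8, 16, -32, 64, -128]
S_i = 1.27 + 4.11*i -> [1.27, 5.38, 9.49, 13.6, 17.71]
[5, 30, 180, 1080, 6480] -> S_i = 5*6^i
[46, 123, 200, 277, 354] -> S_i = 46 + 77*i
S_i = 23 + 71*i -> [23, 94, 165, 236, 307]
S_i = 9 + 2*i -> [9, 11, 13, 15, 17]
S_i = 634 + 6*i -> [634, 640, 646, 652, 658]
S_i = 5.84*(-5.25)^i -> [5.84, -30.66, 160.96, -845.07, 4436.6]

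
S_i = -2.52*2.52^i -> [-2.52, -6.35, -16.0, -40.33, -101.63]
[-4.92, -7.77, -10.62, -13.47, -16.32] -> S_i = -4.92 + -2.85*i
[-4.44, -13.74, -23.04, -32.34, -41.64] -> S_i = -4.44 + -9.30*i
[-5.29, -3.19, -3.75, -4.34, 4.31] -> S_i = Random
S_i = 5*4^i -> [5, 20, 80, 320, 1280]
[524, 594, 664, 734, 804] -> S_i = 524 + 70*i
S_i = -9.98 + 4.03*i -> [-9.98, -5.95, -1.92, 2.11, 6.14]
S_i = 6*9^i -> [6, 54, 486, 4374, 39366]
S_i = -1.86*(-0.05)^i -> [-1.86, 0.09, -0.0, 0.0, -0.0]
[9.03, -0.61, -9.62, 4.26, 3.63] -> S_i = Random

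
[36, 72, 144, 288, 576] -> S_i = 36*2^i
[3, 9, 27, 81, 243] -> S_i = 3*3^i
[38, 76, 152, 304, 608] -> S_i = 38*2^i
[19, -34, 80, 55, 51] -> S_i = Random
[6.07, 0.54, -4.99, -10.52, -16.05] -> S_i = 6.07 + -5.53*i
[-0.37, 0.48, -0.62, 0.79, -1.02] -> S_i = -0.37*(-1.29)^i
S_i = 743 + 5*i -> [743, 748, 753, 758, 763]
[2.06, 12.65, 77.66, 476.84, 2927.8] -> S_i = 2.06*6.14^i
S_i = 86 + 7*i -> [86, 93, 100, 107, 114]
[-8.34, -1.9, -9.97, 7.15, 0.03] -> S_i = Random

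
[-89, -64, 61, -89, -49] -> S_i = Random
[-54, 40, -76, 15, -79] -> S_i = Random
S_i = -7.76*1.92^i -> [-7.76, -14.9, -28.61, -54.92, -105.45]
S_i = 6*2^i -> [6, 12, 24, 48, 96]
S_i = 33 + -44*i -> [33, -11, -55, -99, -143]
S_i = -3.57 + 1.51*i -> [-3.57, -2.06, -0.55, 0.96, 2.47]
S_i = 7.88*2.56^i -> [7.88, 20.17, 51.64, 132.2, 338.44]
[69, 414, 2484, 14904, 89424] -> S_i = 69*6^i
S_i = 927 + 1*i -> [927, 928, 929, 930, 931]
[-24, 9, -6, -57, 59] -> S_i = Random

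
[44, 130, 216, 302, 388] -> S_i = 44 + 86*i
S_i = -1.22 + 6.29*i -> [-1.22, 5.07, 11.36, 17.65, 23.94]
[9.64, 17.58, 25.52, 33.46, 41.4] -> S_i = 9.64 + 7.94*i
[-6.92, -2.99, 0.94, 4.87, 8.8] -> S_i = -6.92 + 3.93*i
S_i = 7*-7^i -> [7, -49, 343, -2401, 16807]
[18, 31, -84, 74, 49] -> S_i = Random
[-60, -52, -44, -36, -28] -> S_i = -60 + 8*i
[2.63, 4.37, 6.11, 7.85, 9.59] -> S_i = 2.63 + 1.74*i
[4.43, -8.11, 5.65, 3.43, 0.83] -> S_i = Random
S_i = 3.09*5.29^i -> [3.09, 16.35, 86.47, 457.43, 2419.81]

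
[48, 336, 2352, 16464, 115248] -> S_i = 48*7^i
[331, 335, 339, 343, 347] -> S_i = 331 + 4*i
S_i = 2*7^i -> [2, 14, 98, 686, 4802]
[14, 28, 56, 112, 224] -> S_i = 14*2^i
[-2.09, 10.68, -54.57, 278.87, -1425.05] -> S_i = -2.09*(-5.11)^i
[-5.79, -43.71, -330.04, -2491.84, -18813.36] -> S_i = -5.79*7.55^i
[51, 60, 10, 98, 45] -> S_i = Random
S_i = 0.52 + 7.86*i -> [0.52, 8.38, 16.24, 24.1, 31.96]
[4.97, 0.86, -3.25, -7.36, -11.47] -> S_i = 4.97 + -4.11*i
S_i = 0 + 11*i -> [0, 11, 22, 33, 44]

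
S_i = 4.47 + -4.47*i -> [4.47, 0.0, -4.47, -8.94, -13.41]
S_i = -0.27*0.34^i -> [-0.27, -0.09, -0.03, -0.01, -0.0]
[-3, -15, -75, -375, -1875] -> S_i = -3*5^i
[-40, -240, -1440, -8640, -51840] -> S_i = -40*6^i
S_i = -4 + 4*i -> [-4, 0, 4, 8, 12]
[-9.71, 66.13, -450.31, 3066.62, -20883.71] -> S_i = -9.71*(-6.81)^i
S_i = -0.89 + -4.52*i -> [-0.89, -5.41, -9.93, -14.45, -18.97]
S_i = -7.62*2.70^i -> [-7.62, -20.57, -55.55, -149.98, -404.96]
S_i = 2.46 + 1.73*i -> [2.46, 4.19, 5.92, 7.65, 9.38]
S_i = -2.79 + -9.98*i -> [-2.79, -12.77, -22.75, -32.73, -42.71]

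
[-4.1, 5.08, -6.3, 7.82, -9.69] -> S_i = -4.10*(-1.24)^i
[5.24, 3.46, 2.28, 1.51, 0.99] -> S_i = 5.24*0.66^i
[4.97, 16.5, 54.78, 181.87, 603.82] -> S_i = 4.97*3.32^i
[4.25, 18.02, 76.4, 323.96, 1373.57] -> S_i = 4.25*4.24^i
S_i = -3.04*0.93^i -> [-3.04, -2.83, -2.63, -2.45, -2.27]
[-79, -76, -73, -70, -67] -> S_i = -79 + 3*i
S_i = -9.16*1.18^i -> [-9.16, -10.81, -12.75, -15.05, -17.76]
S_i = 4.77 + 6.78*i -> [4.77, 11.55, 18.33, 25.11, 31.89]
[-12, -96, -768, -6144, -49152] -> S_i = -12*8^i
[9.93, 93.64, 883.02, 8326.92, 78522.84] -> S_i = 9.93*9.43^i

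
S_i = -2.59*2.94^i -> [-2.59, -7.61, -22.39, -65.82, -193.5]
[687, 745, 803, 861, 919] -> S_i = 687 + 58*i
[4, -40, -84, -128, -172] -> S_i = 4 + -44*i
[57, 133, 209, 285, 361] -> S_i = 57 + 76*i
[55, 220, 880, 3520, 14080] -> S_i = 55*4^i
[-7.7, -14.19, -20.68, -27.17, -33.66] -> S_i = -7.70 + -6.49*i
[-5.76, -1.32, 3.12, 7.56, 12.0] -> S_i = -5.76 + 4.44*i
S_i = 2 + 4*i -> [2, 6, 10, 14, 18]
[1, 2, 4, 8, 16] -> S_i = 1*2^i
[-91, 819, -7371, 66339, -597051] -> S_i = -91*-9^i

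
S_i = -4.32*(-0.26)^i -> [-4.32, 1.12, -0.29, 0.08, -0.02]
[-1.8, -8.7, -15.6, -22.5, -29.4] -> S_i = -1.80 + -6.90*i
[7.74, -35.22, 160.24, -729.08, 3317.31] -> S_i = 7.74*(-4.55)^i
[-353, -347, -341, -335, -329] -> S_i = -353 + 6*i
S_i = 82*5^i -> [82, 410, 2050, 10250, 51250]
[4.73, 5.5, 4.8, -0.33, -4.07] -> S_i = Random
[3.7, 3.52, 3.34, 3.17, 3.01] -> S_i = 3.70*0.95^i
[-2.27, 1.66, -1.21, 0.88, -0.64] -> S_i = -2.27*(-0.73)^i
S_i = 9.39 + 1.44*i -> [9.39, 10.83, 12.27, 13.71, 15.15]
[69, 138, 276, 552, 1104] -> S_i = 69*2^i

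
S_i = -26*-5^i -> [-26, 130, -650, 3250, -16250]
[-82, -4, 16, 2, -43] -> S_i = Random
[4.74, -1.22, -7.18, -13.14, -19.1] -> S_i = 4.74 + -5.96*i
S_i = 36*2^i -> [36, 72, 144, 288, 576]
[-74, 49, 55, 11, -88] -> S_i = Random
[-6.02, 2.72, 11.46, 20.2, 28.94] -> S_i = -6.02 + 8.74*i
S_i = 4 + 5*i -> [4, 9, 14, 19, 24]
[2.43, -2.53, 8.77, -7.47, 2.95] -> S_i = Random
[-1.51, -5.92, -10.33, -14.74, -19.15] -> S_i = -1.51 + -4.41*i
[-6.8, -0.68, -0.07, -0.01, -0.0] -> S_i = -6.80*0.10^i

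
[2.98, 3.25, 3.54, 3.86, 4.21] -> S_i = 2.98*1.09^i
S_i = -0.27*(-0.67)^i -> [-0.27, 0.18, -0.12, 0.08, -0.05]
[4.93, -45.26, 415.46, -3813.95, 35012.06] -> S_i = 4.93*(-9.18)^i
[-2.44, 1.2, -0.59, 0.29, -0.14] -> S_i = -2.44*(-0.49)^i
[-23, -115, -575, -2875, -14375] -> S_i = -23*5^i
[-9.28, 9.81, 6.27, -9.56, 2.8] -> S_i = Random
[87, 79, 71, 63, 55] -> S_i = 87 + -8*i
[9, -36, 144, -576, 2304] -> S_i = 9*-4^i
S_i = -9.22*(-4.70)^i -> [-9.22, 43.33, -203.67, 957.25, -4499.07]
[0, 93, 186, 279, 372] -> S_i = 0 + 93*i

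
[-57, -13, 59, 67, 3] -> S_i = Random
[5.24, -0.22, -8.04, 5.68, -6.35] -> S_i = Random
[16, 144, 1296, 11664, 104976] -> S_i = 16*9^i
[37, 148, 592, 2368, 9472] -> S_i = 37*4^i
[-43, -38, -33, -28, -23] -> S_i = -43 + 5*i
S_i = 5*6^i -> [5, 30, 180, 1080, 6480]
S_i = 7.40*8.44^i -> [7.4, 62.46, 527.13, 4448.97, 37549.27]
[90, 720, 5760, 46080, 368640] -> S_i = 90*8^i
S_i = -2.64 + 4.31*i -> [-2.64, 1.67, 5.98, 10.29, 14.6]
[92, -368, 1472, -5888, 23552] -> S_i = 92*-4^i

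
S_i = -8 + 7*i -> [-8, -1, 6, 13, 20]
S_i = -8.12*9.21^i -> [-8.12, -74.79, -688.77, -6343.59, -58424.44]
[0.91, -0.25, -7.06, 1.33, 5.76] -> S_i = Random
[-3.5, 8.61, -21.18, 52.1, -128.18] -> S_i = -3.50*(-2.46)^i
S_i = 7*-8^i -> [7, -56, 448, -3584, 28672]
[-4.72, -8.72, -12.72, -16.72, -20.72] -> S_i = -4.72 + -4.00*i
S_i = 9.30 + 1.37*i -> [9.3, 10.67, 12.04, 13.41, 14.78]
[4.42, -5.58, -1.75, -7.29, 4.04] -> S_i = Random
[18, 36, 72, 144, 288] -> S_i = 18*2^i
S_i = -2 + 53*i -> [-2, 51, 104, 157, 210]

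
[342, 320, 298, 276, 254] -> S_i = 342 + -22*i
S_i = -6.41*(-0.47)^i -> [-6.41, 3.01, -1.42, 0.67, -0.31]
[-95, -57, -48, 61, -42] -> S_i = Random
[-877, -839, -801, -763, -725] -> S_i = -877 + 38*i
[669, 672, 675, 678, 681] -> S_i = 669 + 3*i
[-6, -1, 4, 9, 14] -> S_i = -6 + 5*i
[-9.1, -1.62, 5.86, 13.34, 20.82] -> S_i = -9.10 + 7.48*i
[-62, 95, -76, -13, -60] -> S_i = Random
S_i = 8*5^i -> [8, 40, 200, 1000, 5000]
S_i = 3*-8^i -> [3, -24, 192, -1536, 12288]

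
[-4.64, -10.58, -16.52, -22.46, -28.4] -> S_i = -4.64 + -5.94*i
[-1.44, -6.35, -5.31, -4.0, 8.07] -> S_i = Random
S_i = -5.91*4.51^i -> [-5.91, -26.65, -120.21, -542.15, -2445.08]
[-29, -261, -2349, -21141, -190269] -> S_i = -29*9^i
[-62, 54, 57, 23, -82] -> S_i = Random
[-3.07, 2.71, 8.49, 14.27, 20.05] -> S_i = -3.07 + 5.78*i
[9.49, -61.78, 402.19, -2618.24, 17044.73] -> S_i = 9.49*(-6.51)^i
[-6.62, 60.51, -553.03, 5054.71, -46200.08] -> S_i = -6.62*(-9.14)^i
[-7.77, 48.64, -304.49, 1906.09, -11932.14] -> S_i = -7.77*(-6.26)^i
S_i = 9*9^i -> [9, 81, 729, 6561, 59049]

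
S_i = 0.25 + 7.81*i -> [0.25, 8.06, 15.87, 23.68, 31.49]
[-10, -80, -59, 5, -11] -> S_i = Random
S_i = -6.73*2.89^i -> [-6.73, -19.45, -56.21, -162.45, -469.47]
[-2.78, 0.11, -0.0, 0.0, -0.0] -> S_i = -2.78*(-0.04)^i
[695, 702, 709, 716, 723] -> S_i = 695 + 7*i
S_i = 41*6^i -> [41, 246, 1476, 8856, 53136]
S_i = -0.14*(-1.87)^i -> [-0.14, 0.26, -0.49, 0.92, -1.71]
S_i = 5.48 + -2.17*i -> [5.48, 3.31, 1.14, -1.03, -3.2]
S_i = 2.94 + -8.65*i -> [2.94, -5.71, -14.36, -23.01, -31.66]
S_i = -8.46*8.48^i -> [-8.46, -71.74, -608.36, -5158.91, -43747.55]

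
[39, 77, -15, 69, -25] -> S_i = Random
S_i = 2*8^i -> [2, 16, 128, 1024, 8192]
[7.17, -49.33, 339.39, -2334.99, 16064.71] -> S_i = 7.17*(-6.88)^i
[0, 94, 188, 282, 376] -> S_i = 0 + 94*i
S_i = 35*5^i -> [35, 175, 875, 4375, 21875]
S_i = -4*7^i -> [-4, -28, -196, -1372, -9604]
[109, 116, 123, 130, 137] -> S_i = 109 + 7*i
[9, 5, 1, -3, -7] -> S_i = 9 + -4*i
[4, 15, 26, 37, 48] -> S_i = 4 + 11*i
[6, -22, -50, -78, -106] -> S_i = 6 + -28*i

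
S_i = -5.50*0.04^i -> [-5.5, -0.22, -0.01, -0.0, -0.0]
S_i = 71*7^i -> [71, 497, 3479, 24353, 170471]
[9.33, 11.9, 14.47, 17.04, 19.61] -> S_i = 9.33 + 2.57*i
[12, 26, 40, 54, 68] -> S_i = 12 + 14*i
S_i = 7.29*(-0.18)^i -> [7.29, -1.31, 0.24, -0.04, 0.01]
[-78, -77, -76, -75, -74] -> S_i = -78 + 1*i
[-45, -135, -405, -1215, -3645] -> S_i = -45*3^i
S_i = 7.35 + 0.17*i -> [7.35, 7.52, 7.69, 7.86, 8.03]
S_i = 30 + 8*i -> [30, 38, 46, 54, 62]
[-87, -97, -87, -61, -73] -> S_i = Random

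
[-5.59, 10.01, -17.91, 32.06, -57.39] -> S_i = -5.59*(-1.79)^i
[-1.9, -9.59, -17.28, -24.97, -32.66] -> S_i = -1.90 + -7.69*i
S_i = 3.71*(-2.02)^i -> [3.71, -7.49, 15.14, -30.58, 61.77]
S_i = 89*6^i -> [89, 534, 3204, 19224, 115344]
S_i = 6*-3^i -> [6, -18, 54, -162, 486]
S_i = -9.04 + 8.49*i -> [-9.04, -0.55, 7.94, 16.43, 24.92]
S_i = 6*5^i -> [6, 30, 150, 750, 3750]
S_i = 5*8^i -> [5, 40, 320, 2560, 20480]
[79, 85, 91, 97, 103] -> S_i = 79 + 6*i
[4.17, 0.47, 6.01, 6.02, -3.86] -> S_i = Random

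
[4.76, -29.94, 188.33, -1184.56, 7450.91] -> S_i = 4.76*(-6.29)^i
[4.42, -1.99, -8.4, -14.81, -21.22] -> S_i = 4.42 + -6.41*i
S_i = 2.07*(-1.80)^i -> [2.07, -3.73, 6.71, -12.07, 21.73]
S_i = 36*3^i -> [36, 108, 324, 972, 2916]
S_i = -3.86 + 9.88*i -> [-3.86, 6.02, 15.9, 25.78, 35.66]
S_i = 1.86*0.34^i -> [1.86, 0.63, 0.22, 0.07, 0.02]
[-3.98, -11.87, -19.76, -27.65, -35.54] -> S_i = -3.98 + -7.89*i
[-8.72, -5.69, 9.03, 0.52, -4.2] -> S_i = Random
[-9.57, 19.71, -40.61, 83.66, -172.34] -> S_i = -9.57*(-2.06)^i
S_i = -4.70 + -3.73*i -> [-4.7, -8.43, -12.16, -15.89, -19.62]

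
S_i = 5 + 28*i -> [5, 33, 61, 89, 117]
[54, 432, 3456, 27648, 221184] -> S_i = 54*8^i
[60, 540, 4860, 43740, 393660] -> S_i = 60*9^i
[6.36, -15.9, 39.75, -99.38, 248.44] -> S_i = 6.36*(-2.50)^i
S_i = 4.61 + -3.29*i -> [4.61, 1.32, -1.97, -5.26, -8.55]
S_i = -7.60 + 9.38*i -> [-7.6, 1.78, 11.16, 20.54, 29.92]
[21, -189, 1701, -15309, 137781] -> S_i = 21*-9^i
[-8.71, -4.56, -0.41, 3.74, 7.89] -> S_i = -8.71 + 4.15*i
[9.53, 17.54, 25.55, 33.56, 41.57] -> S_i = 9.53 + 8.01*i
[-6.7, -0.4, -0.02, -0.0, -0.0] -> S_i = -6.70*0.06^i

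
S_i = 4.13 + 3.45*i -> [4.13, 7.58, 11.03, 14.48, 17.93]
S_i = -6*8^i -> [-6, -48, -384, -3072, -24576]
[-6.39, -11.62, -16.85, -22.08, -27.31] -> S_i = -6.39 + -5.23*i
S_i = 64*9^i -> [64, 576, 5184, 46656, 419904]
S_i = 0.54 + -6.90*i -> [0.54, -6.36, -13.26, -20.16, -27.06]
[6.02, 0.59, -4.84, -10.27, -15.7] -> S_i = 6.02 + -5.43*i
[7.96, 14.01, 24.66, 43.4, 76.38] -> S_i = 7.96*1.76^i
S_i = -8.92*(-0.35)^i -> [-8.92, 3.12, -1.09, 0.38, -0.13]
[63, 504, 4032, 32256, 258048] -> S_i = 63*8^i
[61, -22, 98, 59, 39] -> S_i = Random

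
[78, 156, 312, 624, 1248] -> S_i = 78*2^i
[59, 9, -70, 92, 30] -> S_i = Random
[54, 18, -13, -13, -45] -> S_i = Random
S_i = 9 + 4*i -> [9, 13, 17, 21, 25]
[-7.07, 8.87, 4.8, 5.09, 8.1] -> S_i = Random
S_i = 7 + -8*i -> [7, -1, -9, -17, -25]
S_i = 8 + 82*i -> [8, 90, 172, 254, 336]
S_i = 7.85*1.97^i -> [7.85, 15.46, 30.47, 60.02, 118.23]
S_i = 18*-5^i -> [18, -90, 450, -2250, 11250]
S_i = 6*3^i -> [6, 18, 54, 162, 486]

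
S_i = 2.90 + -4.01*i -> [2.9, -1.11, -5.12, -9.13, -13.14]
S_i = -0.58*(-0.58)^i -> [-0.58, 0.34, -0.2, 0.11, -0.07]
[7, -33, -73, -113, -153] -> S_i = 7 + -40*i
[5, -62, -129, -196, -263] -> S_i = 5 + -67*i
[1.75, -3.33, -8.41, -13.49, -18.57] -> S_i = 1.75 + -5.08*i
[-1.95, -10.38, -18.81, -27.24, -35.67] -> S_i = -1.95 + -8.43*i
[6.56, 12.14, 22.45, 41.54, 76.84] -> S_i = 6.56*1.85^i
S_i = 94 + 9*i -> [94, 103, 112, 121, 130]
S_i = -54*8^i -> [-54, -432, -3456, -27648, -221184]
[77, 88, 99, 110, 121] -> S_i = 77 + 11*i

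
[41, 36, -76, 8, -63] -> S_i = Random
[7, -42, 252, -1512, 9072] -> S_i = 7*-6^i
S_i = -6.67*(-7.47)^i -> [-6.67, 49.82, -372.19, 2780.27, -20768.65]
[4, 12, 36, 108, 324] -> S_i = 4*3^i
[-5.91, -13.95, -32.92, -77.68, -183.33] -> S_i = -5.91*2.36^i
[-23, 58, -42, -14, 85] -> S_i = Random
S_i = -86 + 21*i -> [-86, -65, -44, -23, -2]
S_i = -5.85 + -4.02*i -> [-5.85, -9.87, -13.89, -17.91, -21.93]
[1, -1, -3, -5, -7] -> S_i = 1 + -2*i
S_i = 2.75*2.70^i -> [2.75, 7.43, 20.05, 54.13, 146.15]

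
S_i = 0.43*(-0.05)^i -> [0.43, -0.02, 0.0, -0.0, 0.0]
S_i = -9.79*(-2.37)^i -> [-9.79, 23.2, -54.99, 130.32, -308.87]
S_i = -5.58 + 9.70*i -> [-5.58, 4.12, 13.82, 23.52, 33.22]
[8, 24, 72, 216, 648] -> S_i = 8*3^i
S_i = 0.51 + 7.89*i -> [0.51, 8.4, 16.29, 24.18, 32.07]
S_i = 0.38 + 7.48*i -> [0.38, 7.86, 15.34, 22.82, 30.3]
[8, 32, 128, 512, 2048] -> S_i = 8*4^i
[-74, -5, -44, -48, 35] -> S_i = Random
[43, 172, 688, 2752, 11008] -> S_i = 43*4^i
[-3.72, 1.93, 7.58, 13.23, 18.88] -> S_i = -3.72 + 5.65*i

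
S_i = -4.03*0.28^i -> [-4.03, -1.13, -0.32, -0.09, -0.02]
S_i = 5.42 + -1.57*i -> [5.42, 3.85, 2.28, 0.71, -0.86]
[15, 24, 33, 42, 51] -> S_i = 15 + 9*i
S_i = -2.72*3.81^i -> [-2.72, -10.36, -39.48, -150.43, -573.15]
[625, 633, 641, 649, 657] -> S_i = 625 + 8*i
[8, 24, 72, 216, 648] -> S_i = 8*3^i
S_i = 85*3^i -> [85, 255, 765, 2295, 6885]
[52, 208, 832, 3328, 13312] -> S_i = 52*4^i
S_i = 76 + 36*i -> [76, 112, 148, 184, 220]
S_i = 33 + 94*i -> [33, 127, 221, 315, 409]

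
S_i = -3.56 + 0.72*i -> [-3.56, -2.84, -2.12, -1.4, -0.68]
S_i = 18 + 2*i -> [18, 20, 22, 24, 26]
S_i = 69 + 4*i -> [69, 73, 77, 81, 85]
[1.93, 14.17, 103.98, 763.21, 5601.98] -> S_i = 1.93*7.34^i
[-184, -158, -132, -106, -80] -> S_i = -184 + 26*i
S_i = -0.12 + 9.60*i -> [-0.12, 9.48, 19.08, 28.68, 38.28]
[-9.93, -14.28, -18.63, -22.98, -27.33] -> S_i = -9.93 + -4.35*i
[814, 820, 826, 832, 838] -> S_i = 814 + 6*i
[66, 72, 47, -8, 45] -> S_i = Random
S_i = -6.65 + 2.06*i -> [-6.65, -4.59, -2.53, -0.47, 1.59]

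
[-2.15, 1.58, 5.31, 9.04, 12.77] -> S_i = -2.15 + 3.73*i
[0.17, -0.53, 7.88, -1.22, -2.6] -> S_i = Random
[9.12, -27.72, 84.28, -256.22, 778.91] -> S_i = 9.12*(-3.04)^i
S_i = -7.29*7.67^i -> [-7.29, -55.91, -428.86, -3289.38, -25229.52]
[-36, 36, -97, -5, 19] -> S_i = Random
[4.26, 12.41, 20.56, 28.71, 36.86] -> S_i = 4.26 + 8.15*i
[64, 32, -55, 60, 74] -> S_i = Random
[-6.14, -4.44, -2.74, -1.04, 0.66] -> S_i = -6.14 + 1.70*i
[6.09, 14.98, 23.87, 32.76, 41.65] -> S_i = 6.09 + 8.89*i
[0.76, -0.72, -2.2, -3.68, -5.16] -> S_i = 0.76 + -1.48*i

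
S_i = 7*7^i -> [7, 49, 343, 2401, 16807]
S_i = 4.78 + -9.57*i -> [4.78, -4.79, -14.36, -23.93, -33.5]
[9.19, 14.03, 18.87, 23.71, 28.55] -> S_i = 9.19 + 4.84*i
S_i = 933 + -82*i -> [933, 851, 769, 687, 605]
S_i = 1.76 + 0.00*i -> [1.76, 1.76, 1.76, 1.76, 1.76]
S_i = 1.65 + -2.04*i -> [1.65, -0.39, -2.43, -4.47, -6.51]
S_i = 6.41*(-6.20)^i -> [6.41, -39.74, 246.4, -1527.68, 9471.63]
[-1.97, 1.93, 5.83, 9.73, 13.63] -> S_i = -1.97 + 3.90*i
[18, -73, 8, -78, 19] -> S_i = Random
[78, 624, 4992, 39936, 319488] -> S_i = 78*8^i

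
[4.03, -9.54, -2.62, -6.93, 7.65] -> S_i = Random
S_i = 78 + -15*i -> [78, 63, 48, 33, 18]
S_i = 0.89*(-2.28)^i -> [0.89, -2.03, 4.63, -10.55, 24.05]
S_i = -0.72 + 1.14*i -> [-0.72, 0.42, 1.56, 2.7, 3.84]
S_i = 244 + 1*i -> [244, 245, 246, 247, 248]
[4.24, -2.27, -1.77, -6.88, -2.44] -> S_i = Random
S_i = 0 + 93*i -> [0, 93, 186, 279, 372]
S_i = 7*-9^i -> [7, -63, 567, -5103, 45927]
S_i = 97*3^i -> [97, 291, 873, 2619, 7857]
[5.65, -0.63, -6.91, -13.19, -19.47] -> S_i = 5.65 + -6.28*i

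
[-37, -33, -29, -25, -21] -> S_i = -37 + 4*i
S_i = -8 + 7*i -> [-8, -1, 6, 13, 20]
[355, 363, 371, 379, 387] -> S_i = 355 + 8*i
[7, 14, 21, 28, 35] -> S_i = 7 + 7*i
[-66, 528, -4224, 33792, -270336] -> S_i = -66*-8^i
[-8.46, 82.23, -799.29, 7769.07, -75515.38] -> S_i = -8.46*(-9.72)^i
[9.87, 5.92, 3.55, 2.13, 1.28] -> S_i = 9.87*0.60^i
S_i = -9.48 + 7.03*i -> [-9.48, -2.45, 4.58, 11.61, 18.64]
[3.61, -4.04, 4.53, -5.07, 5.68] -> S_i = 3.61*(-1.12)^i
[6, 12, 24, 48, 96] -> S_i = 6*2^i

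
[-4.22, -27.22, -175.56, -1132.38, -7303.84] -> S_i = -4.22*6.45^i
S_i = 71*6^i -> [71, 426, 2556, 15336, 92016]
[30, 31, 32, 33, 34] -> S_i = 30 + 1*i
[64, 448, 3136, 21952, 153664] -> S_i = 64*7^i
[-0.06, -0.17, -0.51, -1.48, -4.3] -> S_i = -0.06*2.91^i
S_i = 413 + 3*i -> [413, 416, 419, 422, 425]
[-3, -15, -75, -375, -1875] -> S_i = -3*5^i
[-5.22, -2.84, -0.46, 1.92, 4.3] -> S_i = -5.22 + 2.38*i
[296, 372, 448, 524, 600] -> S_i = 296 + 76*i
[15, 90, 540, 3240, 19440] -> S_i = 15*6^i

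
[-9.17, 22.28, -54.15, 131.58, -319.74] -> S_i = -9.17*(-2.43)^i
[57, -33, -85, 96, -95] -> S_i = Random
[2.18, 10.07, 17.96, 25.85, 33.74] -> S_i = 2.18 + 7.89*i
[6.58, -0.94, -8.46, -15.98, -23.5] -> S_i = 6.58 + -7.52*i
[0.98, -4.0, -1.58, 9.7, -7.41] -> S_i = Random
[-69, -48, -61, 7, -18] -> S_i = Random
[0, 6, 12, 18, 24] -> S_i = 0 + 6*i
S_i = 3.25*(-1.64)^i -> [3.25, -5.33, 8.74, -14.34, 23.51]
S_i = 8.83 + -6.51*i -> [8.83, 2.32, -4.19, -10.7, -17.21]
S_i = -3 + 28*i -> [-3, 25, 53, 81, 109]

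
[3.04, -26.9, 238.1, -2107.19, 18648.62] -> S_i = 3.04*(-8.85)^i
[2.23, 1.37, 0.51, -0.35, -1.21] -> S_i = 2.23 + -0.86*i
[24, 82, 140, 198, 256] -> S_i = 24 + 58*i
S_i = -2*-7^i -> [-2, 14, -98, 686, -4802]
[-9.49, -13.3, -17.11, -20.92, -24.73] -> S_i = -9.49 + -3.81*i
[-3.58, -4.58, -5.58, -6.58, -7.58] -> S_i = -3.58 + -1.00*i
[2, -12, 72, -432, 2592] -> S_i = 2*-6^i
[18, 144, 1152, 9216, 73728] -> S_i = 18*8^i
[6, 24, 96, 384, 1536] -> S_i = 6*4^i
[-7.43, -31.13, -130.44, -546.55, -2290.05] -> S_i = -7.43*4.19^i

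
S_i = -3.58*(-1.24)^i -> [-3.58, 4.44, -5.5, 6.83, -8.46]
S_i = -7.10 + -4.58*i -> [-7.1, -11.68, -16.26, -20.84, -25.42]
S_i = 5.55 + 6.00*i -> [5.55, 11.55, 17.55, 23.55, 29.55]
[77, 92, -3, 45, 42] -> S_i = Random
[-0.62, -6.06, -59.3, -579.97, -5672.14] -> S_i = -0.62*9.78^i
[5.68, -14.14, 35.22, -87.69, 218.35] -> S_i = 5.68*(-2.49)^i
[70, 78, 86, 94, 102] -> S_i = 70 + 8*i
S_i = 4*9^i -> [4, 36, 324, 2916, 26244]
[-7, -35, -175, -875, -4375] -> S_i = -7*5^i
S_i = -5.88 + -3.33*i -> [-5.88, -9.21, -12.54, -15.87, -19.2]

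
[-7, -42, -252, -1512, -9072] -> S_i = -7*6^i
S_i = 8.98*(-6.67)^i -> [8.98, -59.9, 399.51, -2664.73, 17773.77]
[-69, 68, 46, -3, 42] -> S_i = Random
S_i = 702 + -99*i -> [702, 603, 504, 405, 306]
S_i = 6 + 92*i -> [6, 98, 190, 282, 374]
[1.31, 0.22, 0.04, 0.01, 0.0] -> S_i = 1.31*0.17^i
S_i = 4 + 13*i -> [4, 17, 30, 43, 56]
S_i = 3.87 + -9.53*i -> [3.87, -5.66, -15.19, -24.72, -34.25]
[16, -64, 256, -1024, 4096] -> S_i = 16*-4^i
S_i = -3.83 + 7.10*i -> [-3.83, 3.27, 10.37, 17.47, 24.57]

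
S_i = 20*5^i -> [20, 100, 500, 2500, 12500]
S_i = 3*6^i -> [3, 18, 108, 648, 3888]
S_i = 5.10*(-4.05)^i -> [5.1, -20.65, 83.65, -338.79, 1372.11]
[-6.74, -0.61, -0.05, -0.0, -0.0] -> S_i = -6.74*0.09^i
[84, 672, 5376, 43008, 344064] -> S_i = 84*8^i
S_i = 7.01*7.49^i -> [7.01, 52.5, 393.26, 2945.53, 22062.02]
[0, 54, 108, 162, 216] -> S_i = 0 + 54*i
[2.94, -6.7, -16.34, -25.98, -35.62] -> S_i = 2.94 + -9.64*i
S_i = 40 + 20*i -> [40, 60, 80, 100, 120]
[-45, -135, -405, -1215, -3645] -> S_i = -45*3^i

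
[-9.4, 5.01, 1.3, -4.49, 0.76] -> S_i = Random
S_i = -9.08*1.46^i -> [-9.08, -13.26, -19.35, -28.26, -41.26]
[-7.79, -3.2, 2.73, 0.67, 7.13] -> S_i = Random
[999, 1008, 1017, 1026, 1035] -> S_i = 999 + 9*i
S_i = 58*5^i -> [58, 290, 1450, 7250, 36250]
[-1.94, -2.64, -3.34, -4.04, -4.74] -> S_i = -1.94 + -0.70*i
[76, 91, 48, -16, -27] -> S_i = Random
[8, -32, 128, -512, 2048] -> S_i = 8*-4^i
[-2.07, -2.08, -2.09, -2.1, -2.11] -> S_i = -2.07 + -0.01*i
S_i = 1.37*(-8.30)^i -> [1.37, -11.37, 94.38, -783.35, 6501.79]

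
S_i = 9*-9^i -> [9, -81, 729, -6561, 59049]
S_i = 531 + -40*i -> [531, 491, 451, 411, 371]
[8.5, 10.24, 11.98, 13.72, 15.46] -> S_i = 8.50 + 1.74*i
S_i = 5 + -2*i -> [5, 3, 1, -1, -3]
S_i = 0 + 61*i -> [0, 61, 122, 183, 244]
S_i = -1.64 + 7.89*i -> [-1.64, 6.25, 14.14, 22.03, 29.92]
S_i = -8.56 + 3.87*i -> [-8.56, -4.69, -0.82, 3.05, 6.92]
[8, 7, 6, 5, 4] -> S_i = 8 + -1*i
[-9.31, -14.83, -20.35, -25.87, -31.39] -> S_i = -9.31 + -5.52*i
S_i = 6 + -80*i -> [6, -74, -154, -234, -314]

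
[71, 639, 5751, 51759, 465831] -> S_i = 71*9^i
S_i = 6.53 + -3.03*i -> [6.53, 3.5, 0.47, -2.56, -5.59]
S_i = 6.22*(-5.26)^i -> [6.22, -32.72, 172.09, -905.21, 4761.39]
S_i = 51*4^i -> [51, 204, 816, 3264, 13056]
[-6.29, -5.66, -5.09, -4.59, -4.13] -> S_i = -6.29*0.90^i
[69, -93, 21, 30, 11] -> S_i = Random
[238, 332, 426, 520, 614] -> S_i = 238 + 94*i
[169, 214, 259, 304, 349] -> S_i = 169 + 45*i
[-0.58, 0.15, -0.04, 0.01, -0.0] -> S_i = -0.58*(-0.26)^i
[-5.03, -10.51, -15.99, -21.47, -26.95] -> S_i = -5.03 + -5.48*i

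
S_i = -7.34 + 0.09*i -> [-7.34, -7.25, -7.16, -7.07, -6.98]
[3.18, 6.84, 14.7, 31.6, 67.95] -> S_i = 3.18*2.15^i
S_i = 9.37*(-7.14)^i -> [9.37, -66.9, 477.68, -3410.63, 24351.88]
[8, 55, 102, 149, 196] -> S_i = 8 + 47*i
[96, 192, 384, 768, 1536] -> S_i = 96*2^i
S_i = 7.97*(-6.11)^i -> [7.97, -48.7, 297.54, -1817.95, 11107.67]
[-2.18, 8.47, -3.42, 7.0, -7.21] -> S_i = Random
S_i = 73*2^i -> [73, 146, 292, 584, 1168]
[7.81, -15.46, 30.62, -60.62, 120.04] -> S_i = 7.81*(-1.98)^i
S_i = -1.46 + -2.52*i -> [-1.46, -3.98, -6.5, -9.02, -11.54]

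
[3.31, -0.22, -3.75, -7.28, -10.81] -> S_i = 3.31 + -3.53*i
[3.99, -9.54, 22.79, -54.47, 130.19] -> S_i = 3.99*(-2.39)^i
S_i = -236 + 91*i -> [-236, -145, -54, 37, 128]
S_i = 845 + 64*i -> [845, 909, 973, 1037, 1101]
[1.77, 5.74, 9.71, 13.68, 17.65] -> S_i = 1.77 + 3.97*i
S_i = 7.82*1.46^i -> [7.82, 11.42, 16.67, 24.34, 35.53]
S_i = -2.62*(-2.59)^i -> [-2.62, 6.79, -17.58, 45.52, -117.9]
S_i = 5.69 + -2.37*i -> [5.69, 3.32, 0.95, -1.42, -3.79]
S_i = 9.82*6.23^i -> [9.82, 61.18, 381.14, 2374.52, 14793.25]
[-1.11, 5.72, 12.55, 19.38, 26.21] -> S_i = -1.11 + 6.83*i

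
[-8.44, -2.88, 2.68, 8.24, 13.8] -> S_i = -8.44 + 5.56*i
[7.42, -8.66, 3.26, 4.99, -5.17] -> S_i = Random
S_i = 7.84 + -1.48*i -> [7.84, 6.36, 4.88, 3.4, 1.92]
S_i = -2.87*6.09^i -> [-2.87, -17.48, -106.44, -648.24, -3947.76]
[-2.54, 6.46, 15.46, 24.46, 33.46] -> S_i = -2.54 + 9.00*i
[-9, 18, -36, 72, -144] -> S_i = -9*-2^i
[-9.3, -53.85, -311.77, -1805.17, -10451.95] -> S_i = -9.30*5.79^i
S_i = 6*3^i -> [6, 18, 54, 162, 486]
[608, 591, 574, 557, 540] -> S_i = 608 + -17*i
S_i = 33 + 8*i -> [33, 41, 49, 57, 65]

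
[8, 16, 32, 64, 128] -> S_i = 8*2^i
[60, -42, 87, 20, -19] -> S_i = Random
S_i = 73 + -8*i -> [73, 65, 57, 49, 41]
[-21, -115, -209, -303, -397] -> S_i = -21 + -94*i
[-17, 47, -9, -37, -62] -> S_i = Random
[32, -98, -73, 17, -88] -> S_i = Random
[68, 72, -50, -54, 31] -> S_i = Random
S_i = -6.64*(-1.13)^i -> [-6.64, 7.5, -8.48, 9.58, -10.83]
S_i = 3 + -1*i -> [3, 2, 1, 0, -1]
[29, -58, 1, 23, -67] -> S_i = Random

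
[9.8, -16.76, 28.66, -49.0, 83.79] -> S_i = 9.80*(-1.71)^i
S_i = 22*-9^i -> [22, -198, 1782, -16038, 144342]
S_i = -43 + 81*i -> [-43, 38, 119, 200, 281]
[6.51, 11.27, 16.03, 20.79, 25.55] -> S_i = 6.51 + 4.76*i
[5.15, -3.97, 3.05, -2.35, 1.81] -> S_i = 5.15*(-0.77)^i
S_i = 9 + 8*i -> [9, 17, 25, 33, 41]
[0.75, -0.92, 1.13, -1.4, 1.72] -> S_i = 0.75*(-1.23)^i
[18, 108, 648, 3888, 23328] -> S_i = 18*6^i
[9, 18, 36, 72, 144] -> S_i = 9*2^i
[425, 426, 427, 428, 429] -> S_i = 425 + 1*i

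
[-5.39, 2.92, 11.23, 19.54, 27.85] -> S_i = -5.39 + 8.31*i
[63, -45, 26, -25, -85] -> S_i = Random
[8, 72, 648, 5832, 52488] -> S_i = 8*9^i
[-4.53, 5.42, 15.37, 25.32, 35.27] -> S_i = -4.53 + 9.95*i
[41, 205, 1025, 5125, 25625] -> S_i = 41*5^i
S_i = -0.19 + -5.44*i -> [-0.19, -5.63, -11.07, -16.51, -21.95]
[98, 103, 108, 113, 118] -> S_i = 98 + 5*i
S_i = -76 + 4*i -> [-76, -72, -68, -64, -60]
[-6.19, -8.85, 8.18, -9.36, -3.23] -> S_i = Random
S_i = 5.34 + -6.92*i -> [5.34, -1.58, -8.5, -15.42, -22.34]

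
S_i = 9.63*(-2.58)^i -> [9.63, -24.85, 64.1, -165.38, 426.68]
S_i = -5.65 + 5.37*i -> [-5.65, -0.28, 5.09, 10.46, 15.83]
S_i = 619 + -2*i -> [619, 617, 615, 613, 611]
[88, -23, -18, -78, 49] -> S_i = Random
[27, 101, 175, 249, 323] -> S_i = 27 + 74*i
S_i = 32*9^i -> [32, 288, 2592, 23328, 209952]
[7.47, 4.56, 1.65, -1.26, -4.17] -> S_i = 7.47 + -2.91*i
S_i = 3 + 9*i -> [3, 12, 21, 30, 39]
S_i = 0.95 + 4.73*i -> [0.95, 5.68, 10.41, 15.14, 19.87]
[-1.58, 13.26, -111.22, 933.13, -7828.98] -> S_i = -1.58*(-8.39)^i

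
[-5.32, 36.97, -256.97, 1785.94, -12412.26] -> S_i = -5.32*(-6.95)^i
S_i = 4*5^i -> [4, 20, 100, 500, 2500]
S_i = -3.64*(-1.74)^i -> [-3.64, 6.33, -11.02, 19.18, -33.37]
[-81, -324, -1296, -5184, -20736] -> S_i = -81*4^i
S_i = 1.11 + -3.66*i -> [1.11, -2.55, -6.21, -9.87, -13.53]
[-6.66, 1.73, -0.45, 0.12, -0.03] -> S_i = -6.66*(-0.26)^i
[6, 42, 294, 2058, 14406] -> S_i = 6*7^i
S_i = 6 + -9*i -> [6, -3, -12, -21, -30]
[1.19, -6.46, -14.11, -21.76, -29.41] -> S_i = 1.19 + -7.65*i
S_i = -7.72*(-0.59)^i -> [-7.72, 4.55, -2.69, 1.59, -0.94]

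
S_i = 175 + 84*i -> [175, 259, 343, 427, 511]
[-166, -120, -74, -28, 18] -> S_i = -166 + 46*i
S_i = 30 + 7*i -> [30, 37, 44, 51, 58]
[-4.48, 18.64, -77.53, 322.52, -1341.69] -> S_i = -4.48*(-4.16)^i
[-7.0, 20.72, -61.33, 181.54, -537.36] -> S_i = -7.00*(-2.96)^i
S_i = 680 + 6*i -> [680, 686, 692, 698, 704]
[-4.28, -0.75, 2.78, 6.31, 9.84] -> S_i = -4.28 + 3.53*i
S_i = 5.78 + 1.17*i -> [5.78, 6.95, 8.12, 9.29, 10.46]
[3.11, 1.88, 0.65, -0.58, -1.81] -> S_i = 3.11 + -1.23*i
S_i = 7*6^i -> [7, 42, 252, 1512, 9072]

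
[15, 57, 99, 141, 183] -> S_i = 15 + 42*i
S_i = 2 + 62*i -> [2, 64, 126, 188, 250]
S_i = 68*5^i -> [68, 340, 1700, 8500, 42500]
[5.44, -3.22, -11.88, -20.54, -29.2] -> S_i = 5.44 + -8.66*i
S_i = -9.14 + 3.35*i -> [-9.14, -5.79, -2.44, 0.91, 4.26]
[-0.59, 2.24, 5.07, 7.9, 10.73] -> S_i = -0.59 + 2.83*i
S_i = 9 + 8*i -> [9, 17, 25, 33, 41]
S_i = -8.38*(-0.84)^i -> [-8.38, 7.04, -5.91, 4.97, -4.17]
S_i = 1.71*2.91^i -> [1.71, 4.98, 14.48, 42.14, 122.62]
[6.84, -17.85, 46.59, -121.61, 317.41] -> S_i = 6.84*(-2.61)^i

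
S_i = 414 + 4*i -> [414, 418, 422, 426, 430]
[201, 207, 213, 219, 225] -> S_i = 201 + 6*i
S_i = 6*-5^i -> [6, -30, 150, -750, 3750]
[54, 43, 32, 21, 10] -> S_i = 54 + -11*i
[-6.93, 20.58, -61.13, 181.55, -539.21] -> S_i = -6.93*(-2.97)^i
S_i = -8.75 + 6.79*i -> [-8.75, -1.96, 4.83, 11.62, 18.41]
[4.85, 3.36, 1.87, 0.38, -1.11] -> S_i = 4.85 + -1.49*i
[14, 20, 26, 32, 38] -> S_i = 14 + 6*i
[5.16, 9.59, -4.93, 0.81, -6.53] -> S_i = Random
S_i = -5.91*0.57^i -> [-5.91, -3.37, -1.92, -1.09, -0.62]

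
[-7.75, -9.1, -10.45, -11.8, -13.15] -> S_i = -7.75 + -1.35*i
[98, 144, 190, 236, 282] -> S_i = 98 + 46*i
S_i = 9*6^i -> [9, 54, 324, 1944, 11664]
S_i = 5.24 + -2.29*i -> [5.24, 2.95, 0.66, -1.63, -3.92]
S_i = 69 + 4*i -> [69, 73, 77, 81, 85]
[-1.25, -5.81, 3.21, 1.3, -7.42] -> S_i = Random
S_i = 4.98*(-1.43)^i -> [4.98, -7.12, 10.18, -14.56, 20.82]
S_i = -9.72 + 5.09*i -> [-9.72, -4.63, 0.46, 5.55, 10.64]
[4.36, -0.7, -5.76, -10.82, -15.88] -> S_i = 4.36 + -5.06*i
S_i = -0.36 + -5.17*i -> [-0.36, -5.53, -10.7, -15.87, -21.04]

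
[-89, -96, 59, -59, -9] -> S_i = Random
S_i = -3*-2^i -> [-3, 6, -12, 24, -48]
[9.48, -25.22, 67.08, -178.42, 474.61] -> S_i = 9.48*(-2.66)^i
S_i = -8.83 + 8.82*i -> [-8.83, -0.01, 8.81, 17.63, 26.45]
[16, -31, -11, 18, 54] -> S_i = Random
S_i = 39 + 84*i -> [39, 123, 207, 291, 375]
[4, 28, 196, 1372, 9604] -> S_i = 4*7^i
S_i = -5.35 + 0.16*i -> [-5.35, -5.19, -5.03, -4.87, -4.71]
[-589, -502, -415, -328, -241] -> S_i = -589 + 87*i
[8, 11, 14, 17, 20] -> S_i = 8 + 3*i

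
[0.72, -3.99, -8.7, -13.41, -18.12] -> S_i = 0.72 + -4.71*i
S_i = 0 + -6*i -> [0, -6, -12, -18, -24]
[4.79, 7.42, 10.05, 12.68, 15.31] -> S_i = 4.79 + 2.63*i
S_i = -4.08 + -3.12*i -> [-4.08, -7.2, -10.32, -13.44, -16.56]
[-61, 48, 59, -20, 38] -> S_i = Random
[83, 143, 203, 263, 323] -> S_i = 83 + 60*i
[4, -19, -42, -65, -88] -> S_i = 4 + -23*i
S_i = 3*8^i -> [3, 24, 192, 1536, 12288]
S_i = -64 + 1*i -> [-64, -63, -62, -61, -60]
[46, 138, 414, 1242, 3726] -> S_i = 46*3^i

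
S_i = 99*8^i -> [99, 792, 6336, 50688, 405504]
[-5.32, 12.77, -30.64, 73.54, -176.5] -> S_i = -5.32*(-2.40)^i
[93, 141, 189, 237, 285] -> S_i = 93 + 48*i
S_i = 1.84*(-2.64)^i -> [1.84, -4.86, 12.82, -33.86, 89.38]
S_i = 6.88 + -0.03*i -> [6.88, 6.85, 6.82, 6.79, 6.76]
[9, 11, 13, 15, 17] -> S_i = 9 + 2*i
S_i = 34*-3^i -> [34, -102, 306, -918, 2754]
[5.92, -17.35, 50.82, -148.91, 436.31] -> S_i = 5.92*(-2.93)^i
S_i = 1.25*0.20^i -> [1.25, 0.25, 0.05, 0.01, 0.0]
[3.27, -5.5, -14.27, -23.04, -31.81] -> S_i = 3.27 + -8.77*i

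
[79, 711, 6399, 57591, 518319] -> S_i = 79*9^i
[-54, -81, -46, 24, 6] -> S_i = Random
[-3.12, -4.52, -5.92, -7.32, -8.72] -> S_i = -3.12 + -1.40*i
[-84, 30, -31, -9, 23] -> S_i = Random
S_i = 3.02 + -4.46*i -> [3.02, -1.44, -5.9, -10.36, -14.82]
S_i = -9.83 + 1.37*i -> [-9.83, -8.46, -7.09, -5.72, -4.35]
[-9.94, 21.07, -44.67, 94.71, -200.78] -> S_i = -9.94*(-2.12)^i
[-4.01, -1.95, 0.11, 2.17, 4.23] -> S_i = -4.01 + 2.06*i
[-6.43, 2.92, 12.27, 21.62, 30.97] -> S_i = -6.43 + 9.35*i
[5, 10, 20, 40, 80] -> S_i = 5*2^i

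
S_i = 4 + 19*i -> [4, 23, 42, 61, 80]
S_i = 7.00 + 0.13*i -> [7.0, 7.13, 7.26, 7.39, 7.52]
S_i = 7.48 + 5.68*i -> [7.48, 13.16, 18.84, 24.52, 30.2]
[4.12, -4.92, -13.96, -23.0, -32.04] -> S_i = 4.12 + -9.04*i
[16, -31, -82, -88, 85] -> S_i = Random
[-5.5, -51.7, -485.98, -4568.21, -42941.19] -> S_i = -5.50*9.40^i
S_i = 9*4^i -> [9, 36, 144, 576, 2304]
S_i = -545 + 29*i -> [-545, -516, -487, -458, -429]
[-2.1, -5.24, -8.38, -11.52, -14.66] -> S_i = -2.10 + -3.14*i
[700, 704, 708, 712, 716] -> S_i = 700 + 4*i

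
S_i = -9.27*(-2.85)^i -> [-9.27, 26.42, -75.3, 214.59, -611.59]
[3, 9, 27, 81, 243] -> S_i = 3*3^i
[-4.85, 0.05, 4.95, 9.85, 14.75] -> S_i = -4.85 + 4.90*i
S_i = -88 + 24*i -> [-88, -64, -40, -16, 8]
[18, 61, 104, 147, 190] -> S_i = 18 + 43*i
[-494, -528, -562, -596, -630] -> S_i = -494 + -34*i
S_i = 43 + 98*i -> [43, 141, 239, 337, 435]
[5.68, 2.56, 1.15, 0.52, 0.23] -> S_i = 5.68*0.45^i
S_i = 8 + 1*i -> [8, 9, 10, 11, 12]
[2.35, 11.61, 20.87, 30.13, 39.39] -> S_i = 2.35 + 9.26*i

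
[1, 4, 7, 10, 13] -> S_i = 1 + 3*i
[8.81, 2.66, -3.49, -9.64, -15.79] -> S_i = 8.81 + -6.15*i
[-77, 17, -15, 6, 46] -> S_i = Random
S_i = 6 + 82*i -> [6, 88, 170, 252, 334]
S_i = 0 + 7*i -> [0, 7, 14, 21, 28]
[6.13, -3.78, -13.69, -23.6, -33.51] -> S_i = 6.13 + -9.91*i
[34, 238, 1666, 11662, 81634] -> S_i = 34*7^i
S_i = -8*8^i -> [-8, -64, -512, -4096, -32768]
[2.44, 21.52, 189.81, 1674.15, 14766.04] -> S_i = 2.44*8.82^i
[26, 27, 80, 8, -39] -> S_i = Random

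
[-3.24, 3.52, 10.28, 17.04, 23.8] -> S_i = -3.24 + 6.76*i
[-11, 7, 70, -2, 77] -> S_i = Random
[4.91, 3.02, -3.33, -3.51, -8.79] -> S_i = Random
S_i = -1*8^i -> [-1, -8, -64, -512, -4096]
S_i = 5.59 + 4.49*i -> [5.59, 10.08, 14.57, 19.06, 23.55]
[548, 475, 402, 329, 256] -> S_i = 548 + -73*i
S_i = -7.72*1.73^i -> [-7.72, -13.36, -23.11, -39.97, -69.15]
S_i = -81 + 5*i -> [-81, -76, -71, -66, -61]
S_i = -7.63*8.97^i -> [-7.63, -68.44, -613.92, -5506.83, -49396.29]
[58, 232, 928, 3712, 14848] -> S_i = 58*4^i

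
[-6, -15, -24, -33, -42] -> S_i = -6 + -9*i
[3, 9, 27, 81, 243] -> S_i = 3*3^i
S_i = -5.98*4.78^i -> [-5.98, -28.58, -136.63, -653.11, -3121.86]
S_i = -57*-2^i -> [-57, 114, -228, 456, -912]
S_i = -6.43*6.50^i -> [-6.43, -41.8, -271.67, -1765.84, -11477.95]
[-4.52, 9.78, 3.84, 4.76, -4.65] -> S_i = Random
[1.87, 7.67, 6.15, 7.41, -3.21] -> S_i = Random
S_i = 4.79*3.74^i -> [4.79, 17.91, 67.0, 250.58, 937.18]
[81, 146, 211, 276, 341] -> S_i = 81 + 65*i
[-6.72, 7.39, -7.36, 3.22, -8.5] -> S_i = Random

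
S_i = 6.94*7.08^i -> [6.94, 49.14, 347.88, 2462.97, 17437.83]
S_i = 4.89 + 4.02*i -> [4.89, 8.91, 12.93, 16.95, 20.97]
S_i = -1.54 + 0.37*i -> [-1.54, -1.17, -0.8, -0.43, -0.06]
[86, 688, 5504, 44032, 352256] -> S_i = 86*8^i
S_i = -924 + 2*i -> [-924, -922, -920, -918, -916]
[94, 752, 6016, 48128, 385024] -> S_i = 94*8^i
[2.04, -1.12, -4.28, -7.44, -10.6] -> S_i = 2.04 + -3.16*i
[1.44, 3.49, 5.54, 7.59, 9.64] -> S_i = 1.44 + 2.05*i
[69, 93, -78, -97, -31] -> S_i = Random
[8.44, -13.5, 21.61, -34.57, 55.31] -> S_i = 8.44*(-1.60)^i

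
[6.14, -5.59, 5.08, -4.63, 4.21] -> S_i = 6.14*(-0.91)^i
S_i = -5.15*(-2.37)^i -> [-5.15, 12.21, -28.93, 68.56, -162.48]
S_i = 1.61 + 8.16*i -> [1.61, 9.77, 17.93, 26.09, 34.25]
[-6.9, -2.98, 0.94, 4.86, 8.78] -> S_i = -6.90 + 3.92*i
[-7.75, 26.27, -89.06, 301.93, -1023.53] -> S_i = -7.75*(-3.39)^i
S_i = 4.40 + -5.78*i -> [4.4, -1.38, -7.16, -12.94, -18.72]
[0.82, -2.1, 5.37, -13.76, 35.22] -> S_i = 0.82*(-2.56)^i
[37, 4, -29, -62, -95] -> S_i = 37 + -33*i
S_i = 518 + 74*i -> [518, 592, 666, 740, 814]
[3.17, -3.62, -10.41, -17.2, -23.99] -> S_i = 3.17 + -6.79*i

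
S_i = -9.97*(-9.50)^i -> [-9.97, 94.72, -899.79, 8548.03, -81206.27]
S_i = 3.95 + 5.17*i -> [3.95, 9.12, 14.29, 19.46, 24.63]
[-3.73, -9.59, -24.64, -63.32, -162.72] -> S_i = -3.73*2.57^i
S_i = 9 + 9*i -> [9, 18, 27, 36, 45]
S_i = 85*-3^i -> [85, -255, 765, -2295, 6885]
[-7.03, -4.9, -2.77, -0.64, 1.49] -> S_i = -7.03 + 2.13*i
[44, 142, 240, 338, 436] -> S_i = 44 + 98*i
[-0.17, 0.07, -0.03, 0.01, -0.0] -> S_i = -0.17*(-0.39)^i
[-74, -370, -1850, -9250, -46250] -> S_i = -74*5^i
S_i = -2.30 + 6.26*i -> [-2.3, 3.96, 10.22, 16.48, 22.74]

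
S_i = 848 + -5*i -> [848, 843, 838, 833, 828]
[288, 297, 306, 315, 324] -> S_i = 288 + 9*i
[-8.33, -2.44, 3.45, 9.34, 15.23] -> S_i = -8.33 + 5.89*i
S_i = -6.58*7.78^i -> [-6.58, -51.19, -398.28, -3098.59, -24107.06]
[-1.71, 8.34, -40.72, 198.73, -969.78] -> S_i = -1.71*(-4.88)^i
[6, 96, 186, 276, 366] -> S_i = 6 + 90*i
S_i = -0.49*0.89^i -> [-0.49, -0.44, -0.39, -0.35, -0.31]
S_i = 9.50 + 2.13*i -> [9.5, 11.63, 13.76, 15.89, 18.02]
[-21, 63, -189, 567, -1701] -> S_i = -21*-3^i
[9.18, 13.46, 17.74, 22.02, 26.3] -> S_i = 9.18 + 4.28*i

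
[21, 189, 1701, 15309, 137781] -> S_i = 21*9^i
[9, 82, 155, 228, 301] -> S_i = 9 + 73*i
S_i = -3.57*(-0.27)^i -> [-3.57, 0.96, -0.26, 0.07, -0.02]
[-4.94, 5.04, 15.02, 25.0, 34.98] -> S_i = -4.94 + 9.98*i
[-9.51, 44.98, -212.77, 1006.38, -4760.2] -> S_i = -9.51*(-4.73)^i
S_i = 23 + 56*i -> [23, 79, 135, 191, 247]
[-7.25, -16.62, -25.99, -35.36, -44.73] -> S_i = -7.25 + -9.37*i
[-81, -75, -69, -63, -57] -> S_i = -81 + 6*i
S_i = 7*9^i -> [7, 63, 567, 5103, 45927]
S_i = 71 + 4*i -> [71, 75, 79, 83, 87]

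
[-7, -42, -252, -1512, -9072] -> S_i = -7*6^i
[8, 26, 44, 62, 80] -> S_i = 8 + 18*i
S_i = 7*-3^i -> [7, -21, 63, -189, 567]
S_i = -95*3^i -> [-95, -285, -855, -2565, -7695]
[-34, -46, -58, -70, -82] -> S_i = -34 + -12*i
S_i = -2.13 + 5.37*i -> [-2.13, 3.24, 8.61, 13.98, 19.35]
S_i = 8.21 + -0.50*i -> [8.21, 7.71, 7.21, 6.71, 6.21]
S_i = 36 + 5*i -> [36, 41, 46, 51, 56]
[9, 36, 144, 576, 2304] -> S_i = 9*4^i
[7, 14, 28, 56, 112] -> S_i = 7*2^i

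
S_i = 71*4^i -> [71, 284, 1136, 4544, 18176]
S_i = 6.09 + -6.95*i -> [6.09, -0.86, -7.81, -14.76, -21.71]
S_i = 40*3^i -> [40, 120, 360, 1080, 3240]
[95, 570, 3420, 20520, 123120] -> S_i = 95*6^i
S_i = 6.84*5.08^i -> [6.84, 34.75, 176.52, 896.7, 4555.24]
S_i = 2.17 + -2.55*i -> [2.17, -0.38, -2.93, -5.48, -8.03]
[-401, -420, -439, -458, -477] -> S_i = -401 + -19*i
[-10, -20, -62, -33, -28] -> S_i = Random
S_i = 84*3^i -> [84, 252, 756, 2268, 6804]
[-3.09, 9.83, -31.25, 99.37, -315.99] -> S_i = -3.09*(-3.18)^i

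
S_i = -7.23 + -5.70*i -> [-7.23, -12.93, -18.63, -24.33, -30.03]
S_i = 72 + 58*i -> [72, 130, 188, 246, 304]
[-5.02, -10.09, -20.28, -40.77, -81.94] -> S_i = -5.02*2.01^i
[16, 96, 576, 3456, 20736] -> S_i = 16*6^i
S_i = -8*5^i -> [-8, -40, -200, -1000, -5000]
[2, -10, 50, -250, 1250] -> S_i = 2*-5^i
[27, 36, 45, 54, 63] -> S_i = 27 + 9*i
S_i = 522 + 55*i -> [522, 577, 632, 687, 742]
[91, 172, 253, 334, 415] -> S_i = 91 + 81*i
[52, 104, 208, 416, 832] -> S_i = 52*2^i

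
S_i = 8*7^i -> [8, 56, 392, 2744, 19208]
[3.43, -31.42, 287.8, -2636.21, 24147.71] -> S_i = 3.43*(-9.16)^i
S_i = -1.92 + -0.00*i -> [-1.92, -1.92, -1.92, -1.92, -1.92]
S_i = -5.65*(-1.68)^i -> [-5.65, 9.49, -15.95, 26.79, -45.01]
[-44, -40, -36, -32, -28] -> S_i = -44 + 4*i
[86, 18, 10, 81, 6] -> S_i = Random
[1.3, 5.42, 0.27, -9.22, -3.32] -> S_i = Random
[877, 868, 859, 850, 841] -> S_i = 877 + -9*i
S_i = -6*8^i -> [-6, -48, -384, -3072, -24576]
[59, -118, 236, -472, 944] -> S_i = 59*-2^i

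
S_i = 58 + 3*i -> [58, 61, 64, 67, 70]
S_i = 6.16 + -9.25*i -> [6.16, -3.09, -12.34, -21.59, -30.84]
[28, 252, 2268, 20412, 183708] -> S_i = 28*9^i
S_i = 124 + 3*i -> [124, 127, 130, 133, 136]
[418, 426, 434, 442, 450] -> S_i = 418 + 8*i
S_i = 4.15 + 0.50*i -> [4.15, 4.65, 5.15, 5.65, 6.15]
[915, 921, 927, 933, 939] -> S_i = 915 + 6*i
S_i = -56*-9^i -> [-56, 504, -4536, 40824, -367416]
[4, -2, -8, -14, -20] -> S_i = 4 + -6*i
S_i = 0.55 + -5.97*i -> [0.55, -5.42, -11.39, -17.36, -23.33]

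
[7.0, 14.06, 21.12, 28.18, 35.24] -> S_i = 7.00 + 7.06*i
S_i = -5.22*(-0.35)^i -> [-5.22, 1.83, -0.64, 0.22, -0.08]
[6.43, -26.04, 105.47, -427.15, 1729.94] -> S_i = 6.43*(-4.05)^i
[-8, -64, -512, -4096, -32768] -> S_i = -8*8^i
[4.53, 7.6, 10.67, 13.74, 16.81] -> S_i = 4.53 + 3.07*i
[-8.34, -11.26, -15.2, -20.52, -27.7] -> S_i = -8.34*1.35^i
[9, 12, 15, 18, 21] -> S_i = 9 + 3*i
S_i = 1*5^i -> [1, 5, 25, 125, 625]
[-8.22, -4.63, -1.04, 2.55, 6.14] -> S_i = -8.22 + 3.59*i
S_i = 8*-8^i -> [8, -64, 512, -4096, 32768]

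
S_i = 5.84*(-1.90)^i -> [5.84, -11.1, 21.08, -40.06, 76.11]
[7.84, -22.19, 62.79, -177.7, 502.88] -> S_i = 7.84*(-2.83)^i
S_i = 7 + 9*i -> [7, 16, 25, 34, 43]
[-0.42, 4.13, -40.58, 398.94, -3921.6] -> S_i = -0.42*(-9.83)^i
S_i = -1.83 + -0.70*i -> [-1.83, -2.53, -3.23, -3.93, -4.63]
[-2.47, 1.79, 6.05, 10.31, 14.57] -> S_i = -2.47 + 4.26*i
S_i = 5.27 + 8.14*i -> [5.27, 13.41, 21.55, 29.69, 37.83]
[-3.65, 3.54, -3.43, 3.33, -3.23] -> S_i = -3.65*(-0.97)^i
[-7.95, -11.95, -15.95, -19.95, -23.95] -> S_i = -7.95 + -4.00*i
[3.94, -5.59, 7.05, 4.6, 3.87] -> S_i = Random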